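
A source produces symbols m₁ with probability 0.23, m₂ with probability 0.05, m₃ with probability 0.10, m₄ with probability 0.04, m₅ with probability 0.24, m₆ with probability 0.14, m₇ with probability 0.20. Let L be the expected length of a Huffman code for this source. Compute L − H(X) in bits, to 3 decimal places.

0.033 bits

Entropy H = −Σ p log₂ p ≈ 2.5773 bits.
Huffman merges: 1/25+1/20→9/100; 9/100+1/10→19/100; 7/50+19/100→33/100; 1/5+23/100→43/100; 6/25+33/100→57/100; 43/100+57/100→1. L = 261/100 ≈ 2.6100.
L − H = 2.6100 − 2.5773 = 0.033 bits.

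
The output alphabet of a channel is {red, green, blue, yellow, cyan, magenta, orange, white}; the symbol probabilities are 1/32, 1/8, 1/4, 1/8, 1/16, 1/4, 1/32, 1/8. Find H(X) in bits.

Each probability is a power of 1/2, so log₂(1/p) is an integer.
H = Σ p·log₂(1/p) = 1/32·5 + 1/8·3 + 1/4·2 + 1/8·3 + 1/16·4 + 1/4·2 + 1/32·5 + 1/8·3 = 2.6875 bits.

2.6875 bits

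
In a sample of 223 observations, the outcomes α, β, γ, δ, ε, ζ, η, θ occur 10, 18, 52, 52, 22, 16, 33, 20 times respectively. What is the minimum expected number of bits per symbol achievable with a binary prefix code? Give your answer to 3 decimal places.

2.821 bits/symbol

Probabilities are the counts divided by 223.
Repeatedly combine the two least-probable nodes; the expected code length is the sum of the merged weights.
merge 10/223 + 16/223 → 26/223
merge 18/223 + 20/223 → 38/223
merge 22/223 + 26/223 → 48/223
merge 33/223 + 38/223 → 71/223
merge 48/223 + 52/223 → 100/223
merge 52/223 + 71/223 → 123/223
merge 100/223 + 123/223 → 1
L = 26/223 + 38/223 + 48/223 + 71/223 + 100/223 + 123/223 + 1 = 629/223 ≈ 2.821 bits/symbol.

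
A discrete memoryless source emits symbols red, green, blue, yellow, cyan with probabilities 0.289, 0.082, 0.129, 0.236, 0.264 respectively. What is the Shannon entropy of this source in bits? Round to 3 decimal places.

H = −Σ pᵢ log₂ pᵢ.
−0.289·log₂(0.289) = 0.5176
−0.082·log₂(0.082) = 0.2959
−0.129·log₂(0.129) = 0.3811
−0.236·log₂(0.236) = 0.4916
−0.264·log₂(0.264) = 0.5072
Sum ≈ 2.1934 → 2.193 bits.

2.193 bits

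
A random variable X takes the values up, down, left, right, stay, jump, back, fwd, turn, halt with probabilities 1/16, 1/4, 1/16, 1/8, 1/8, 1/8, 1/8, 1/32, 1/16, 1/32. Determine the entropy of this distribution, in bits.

Each probability is a power of 1/2, so log₂(1/p) is an integer.
H = Σ p·log₂(1/p) = 1/16·4 + 1/4·2 + 1/16·4 + 1/8·3 + 1/8·3 + 1/8·3 + 1/8·3 + 1/32·5 + 1/16·4 + 1/32·5 = 3.0625 bits.

3.0625 bits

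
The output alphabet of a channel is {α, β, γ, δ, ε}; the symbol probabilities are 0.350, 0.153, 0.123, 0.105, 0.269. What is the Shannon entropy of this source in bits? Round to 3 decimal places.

2.167 bits

H = −Σ pᵢ log₂ pᵢ.
−0.350·log₂(0.350) = 0.5301
−0.153·log₂(0.153) = 0.4144
−0.123·log₂(0.123) = 0.3719
−0.105·log₂(0.105) = 0.3414
−0.269·log₂(0.269) = 0.5096
Sum ≈ 2.1673 → 2.167 bits.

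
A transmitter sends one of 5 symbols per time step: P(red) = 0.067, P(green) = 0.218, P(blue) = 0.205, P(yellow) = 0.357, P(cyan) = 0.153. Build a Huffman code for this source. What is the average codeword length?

Repeatedly combine the two least-probable nodes; the expected code length is the sum of the merged weights.
merge 67/1000 + 153/1000 → 11/50
merge 41/200 + 109/500 → 423/1000
merge 11/50 + 357/1000 → 577/1000
merge 423/1000 + 577/1000 → 1
L = 11/50 + 423/1000 + 577/1000 + 1 = 111/50 = 2.22 bits/symbol.

2.22 bits/symbol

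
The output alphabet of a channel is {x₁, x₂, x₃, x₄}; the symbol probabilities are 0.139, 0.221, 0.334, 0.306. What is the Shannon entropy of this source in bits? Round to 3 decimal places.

H = −Σ pᵢ log₂ pᵢ.
−0.139·log₂(0.139) = 0.3957
−0.221·log₂(0.221) = 0.4813
−0.334·log₂(0.334) = 0.5284
−0.306·log₂(0.306) = 0.5228
Sum ≈ 1.9282 → 1.928 bits.

1.928 bits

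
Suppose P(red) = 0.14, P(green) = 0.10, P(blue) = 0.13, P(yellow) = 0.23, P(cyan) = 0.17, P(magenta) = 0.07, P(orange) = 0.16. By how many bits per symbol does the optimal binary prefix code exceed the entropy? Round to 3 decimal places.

Entropy H = −Σ p log₂ p ≈ 2.7258 bits.
Huffman merges: 7/100+1/10→17/100; 13/100+7/50→27/100; 4/25+17/100→33/100; 17/100+23/100→2/5; 27/100+33/100→3/5; 2/5+3/5→1. L = 277/100 ≈ 2.7700.
L − H = 2.7700 − 2.7258 = 0.044 bits.

0.044 bits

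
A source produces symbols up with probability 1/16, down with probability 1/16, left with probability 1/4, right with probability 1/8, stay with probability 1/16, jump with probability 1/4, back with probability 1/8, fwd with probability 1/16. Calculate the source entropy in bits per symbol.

Each probability is a power of 1/2, so log₂(1/p) is an integer.
H = Σ p·log₂(1/p) = 1/16·4 + 1/16·4 + 1/4·2 + 1/8·3 + 1/16·4 + 1/4·2 + 1/8·3 + 1/16·4 = 2.75 bits.

2.75 bits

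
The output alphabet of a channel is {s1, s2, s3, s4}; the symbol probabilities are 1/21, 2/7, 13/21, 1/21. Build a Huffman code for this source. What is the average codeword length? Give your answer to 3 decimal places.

Repeatedly combine the two least-probable nodes; the expected code length is the sum of the merged weights.
merge 1/21 + 1/21 → 2/21
merge 2/21 + 2/7 → 8/21
merge 8/21 + 13/21 → 1
L = 2/21 + 8/21 + 1 = 31/21 ≈ 1.476 bits/symbol.

1.476 bits/symbol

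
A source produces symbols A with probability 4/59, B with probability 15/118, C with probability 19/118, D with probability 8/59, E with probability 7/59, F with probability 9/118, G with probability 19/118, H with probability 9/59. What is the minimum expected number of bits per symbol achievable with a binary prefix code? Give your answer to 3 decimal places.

Repeatedly combine the two least-probable nodes; the expected code length is the sum of the merged weights.
merge 4/59 + 9/118 → 17/118
merge 7/59 + 15/118 → 29/118
merge 8/59 + 17/118 → 33/118
merge 9/59 + 19/118 → 37/118
merge 19/118 + 29/118 → 24/59
merge 33/118 + 37/118 → 35/59
merge 24/59 + 35/59 → 1
L = 17/118 + 29/118 + 33/118 + 37/118 + 24/59 + 35/59 + 1 = 176/59 ≈ 2.983 bits/symbol.

2.983 bits/symbol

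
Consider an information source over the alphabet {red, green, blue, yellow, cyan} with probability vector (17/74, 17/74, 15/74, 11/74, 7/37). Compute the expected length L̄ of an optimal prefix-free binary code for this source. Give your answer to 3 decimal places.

Repeatedly combine the two least-probable nodes; the expected code length is the sum of the merged weights.
merge 11/74 + 7/37 → 25/74
merge 15/74 + 17/74 → 16/37
merge 17/74 + 25/74 → 21/37
merge 16/37 + 21/37 → 1
L = 25/74 + 16/37 + 21/37 + 1 = 173/74 ≈ 2.338 bits/symbol.

2.338 bits/symbol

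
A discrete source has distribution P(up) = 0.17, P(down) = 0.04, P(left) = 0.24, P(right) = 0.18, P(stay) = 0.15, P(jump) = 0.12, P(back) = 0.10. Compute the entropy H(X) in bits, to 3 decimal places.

H = −Σ pᵢ log₂ pᵢ.
−0.17·log₂(0.17) = 0.4346
−0.04·log₂(0.04) = 0.1858
−0.24·log₂(0.24) = 0.4941
−0.18·log₂(0.18) = 0.4453
−0.15·log₂(0.15) = 0.4105
−0.12·log₂(0.12) = 0.3671
−0.10·log₂(0.10) = 0.3322
Sum ≈ 2.6696 → 2.670 bits.

2.670 bits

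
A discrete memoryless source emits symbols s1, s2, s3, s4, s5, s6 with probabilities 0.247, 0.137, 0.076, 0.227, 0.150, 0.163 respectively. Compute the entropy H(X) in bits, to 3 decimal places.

H = −Σ pᵢ log₂ pᵢ.
−0.247·log₂(0.247) = 0.4983
−0.137·log₂(0.137) = 0.3929
−0.076·log₂(0.076) = 0.2826
−0.227·log₂(0.227) = 0.4856
−0.150·log₂(0.150) = 0.4105
−0.163·log₂(0.163) = 0.4266
Sum ≈ 2.4965 → 2.496 bits.

2.496 bits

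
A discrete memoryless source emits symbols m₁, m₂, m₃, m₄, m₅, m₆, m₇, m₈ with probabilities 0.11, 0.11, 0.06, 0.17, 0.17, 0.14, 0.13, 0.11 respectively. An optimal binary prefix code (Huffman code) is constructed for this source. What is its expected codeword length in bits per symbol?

3 bits/symbol

Repeatedly combine the two least-probable nodes; the expected code length is the sum of the merged weights.
merge 3/50 + 11/100 → 17/100
merge 11/100 + 11/100 → 11/50
merge 13/100 + 7/50 → 27/100
merge 17/100 + 17/100 → 17/50
merge 17/100 + 11/50 → 39/100
merge 27/100 + 17/50 → 61/100
merge 39/100 + 61/100 → 1
L = 17/100 + 11/50 + 27/100 + 17/50 + 39/100 + 61/100 + 1 = 3 bits/symbol.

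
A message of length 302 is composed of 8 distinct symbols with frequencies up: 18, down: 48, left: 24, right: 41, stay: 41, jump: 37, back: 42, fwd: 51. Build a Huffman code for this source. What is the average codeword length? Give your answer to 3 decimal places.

2.970 bits/symbol

Probabilities are the counts divided by 302.
Repeatedly combine the two least-probable nodes; the expected code length is the sum of the merged weights.
merge 9/151 + 12/151 → 21/151
merge 37/302 + 41/302 → 39/151
merge 41/302 + 21/151 → 83/302
merge 21/151 + 24/151 → 45/151
merge 51/302 + 39/151 → 129/302
merge 83/302 + 45/151 → 173/302
merge 129/302 + 173/302 → 1
L = 21/151 + 39/151 + 83/302 + 45/151 + 129/302 + 173/302 + 1 = 897/302 ≈ 2.970 bits/symbol.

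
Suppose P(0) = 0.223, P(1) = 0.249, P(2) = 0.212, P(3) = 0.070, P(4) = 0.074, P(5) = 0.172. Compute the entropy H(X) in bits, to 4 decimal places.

2.4400 bits

H = −Σ pᵢ log₂ pᵢ.
−0.223·log₂(0.223) = 0.4828
−0.249·log₂(0.249) = 0.4994
−0.212·log₂(0.212) = 0.4744
−0.070·log₂(0.070) = 0.2686
−0.074·log₂(0.074) = 0.2780
−0.172·log₂(0.172) = 0.4368
Sum ≈ 2.4400 → 2.4400 bits.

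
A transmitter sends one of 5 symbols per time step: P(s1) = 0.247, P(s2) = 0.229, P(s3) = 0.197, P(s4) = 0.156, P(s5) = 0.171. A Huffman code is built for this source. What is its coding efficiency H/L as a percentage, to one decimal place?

98.9%

Entropy H = −Σ p log₂ p ≈ 2.3008 bits.
Huffman merges: 39/250+171/1000→327/1000; 197/1000+229/1000→213/500; 247/1000+327/1000→287/500; 213/500+287/500→1. L = 2327/1000 ≈ 2.3270.
Efficiency = H/L = 2.3008/2.3270 = 98.9%.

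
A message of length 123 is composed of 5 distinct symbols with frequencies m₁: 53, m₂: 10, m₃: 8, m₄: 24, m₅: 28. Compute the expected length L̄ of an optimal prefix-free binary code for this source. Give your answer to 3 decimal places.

Probabilities are the counts divided by 123.
Repeatedly combine the two least-probable nodes; the expected code length is the sum of the merged weights.
merge 8/123 + 10/123 → 6/41
merge 6/41 + 8/41 → 14/41
merge 28/123 + 14/41 → 70/123
merge 53/123 + 70/123 → 1
L = 6/41 + 14/41 + 70/123 + 1 = 253/123 ≈ 2.057 bits/symbol.

2.057 bits/symbol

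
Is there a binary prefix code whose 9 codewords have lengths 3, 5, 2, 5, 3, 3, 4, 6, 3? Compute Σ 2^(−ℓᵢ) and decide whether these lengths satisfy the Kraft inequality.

With common denominator 2^6 = 64: Σ 2^(−ℓᵢ) = 8/64 + 2/64 + 16/64 + 2/64 + 8/64 + 8/64 + 4/64 + 1/64 + 8/64 = 57/64 = 0.890625.
Kraft's inequality requires Σ ≤ 1; here Σ = 0.890625 ≤ 1, so such a prefix code exists.

0.890625; yes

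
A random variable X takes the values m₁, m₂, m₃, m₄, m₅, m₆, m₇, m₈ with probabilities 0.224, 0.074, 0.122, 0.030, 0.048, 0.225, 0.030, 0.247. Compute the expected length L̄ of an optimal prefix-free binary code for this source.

2.654 bits/symbol

Repeatedly combine the two least-probable nodes; the expected code length is the sum of the merged weights.
merge 3/100 + 3/100 → 3/50
merge 6/125 + 3/50 → 27/250
merge 37/500 + 27/250 → 91/500
merge 61/500 + 91/500 → 38/125
merge 28/125 + 9/40 → 449/1000
merge 247/1000 + 38/125 → 551/1000
merge 449/1000 + 551/1000 → 1
L = 3/50 + 27/250 + 91/500 + 38/125 + 449/1000 + 551/1000 + 1 = 1327/500 = 2.654 bits/symbol.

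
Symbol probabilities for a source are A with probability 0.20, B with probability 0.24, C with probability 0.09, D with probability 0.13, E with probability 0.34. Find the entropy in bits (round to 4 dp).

H = −Σ pᵢ log₂ pᵢ.
−0.20·log₂(0.20) = 0.4644
−0.24·log₂(0.24) = 0.4941
−0.09·log₂(0.09) = 0.3127
−0.13·log₂(0.13) = 0.3826
−0.34·log₂(0.34) = 0.5292
Sum ≈ 2.1830 → 2.1830 bits.

2.1830 bits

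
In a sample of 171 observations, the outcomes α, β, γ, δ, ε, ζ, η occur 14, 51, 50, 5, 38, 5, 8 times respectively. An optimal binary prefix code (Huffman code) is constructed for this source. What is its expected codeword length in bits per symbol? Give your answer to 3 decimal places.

Probabilities are the counts divided by 171.
Repeatedly combine the two least-probable nodes; the expected code length is the sum of the merged weights.
merge 5/171 + 5/171 → 10/171
merge 8/171 + 10/171 → 2/19
merge 14/171 + 2/19 → 32/171
merge 32/171 + 2/9 → 70/171
merge 50/171 + 17/57 → 101/171
merge 70/171 + 101/171 → 1
L = 10/171 + 2/19 + 32/171 + 70/171 + 101/171 + 1 = 134/57 ≈ 2.351 bits/symbol.

2.351 bits/symbol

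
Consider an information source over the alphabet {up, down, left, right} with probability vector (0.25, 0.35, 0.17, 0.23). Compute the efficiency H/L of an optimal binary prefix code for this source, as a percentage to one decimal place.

97.6%

Entropy H = −Σ p log₂ p ≈ 1.9524 bits.
Huffman merges: 17/100+23/100→2/5; 1/4+7/20→3/5; 2/5+3/5→1. L = 2 ≈ 2.0000.
Efficiency = H/L = 1.9524/2.0000 = 97.6%.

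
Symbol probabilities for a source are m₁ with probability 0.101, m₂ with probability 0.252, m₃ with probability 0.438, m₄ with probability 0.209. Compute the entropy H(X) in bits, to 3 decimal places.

1.829 bits

H = −Σ pᵢ log₂ pᵢ.
−0.101·log₂(0.101) = 0.3341
−0.252·log₂(0.252) = 0.5011
−0.438·log₂(0.438) = 0.5217
−0.209·log₂(0.209) = 0.4720
Sum ≈ 1.8288 → 1.829 bits.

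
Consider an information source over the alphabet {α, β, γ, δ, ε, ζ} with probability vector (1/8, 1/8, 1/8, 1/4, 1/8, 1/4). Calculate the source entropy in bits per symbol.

Each probability is a power of 1/2, so log₂(1/p) is an integer.
H = Σ p·log₂(1/p) = 1/8·3 + 1/8·3 + 1/8·3 + 1/4·2 + 1/8·3 + 1/4·2 = 2.5 bits.

2.5 bits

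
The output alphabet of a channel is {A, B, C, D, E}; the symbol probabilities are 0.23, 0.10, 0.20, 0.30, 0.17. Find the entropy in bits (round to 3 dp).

H = −Σ pᵢ log₂ pᵢ.
−0.23·log₂(0.23) = 0.4877
−0.10·log₂(0.10) = 0.3322
−0.20·log₂(0.20) = 0.4644
−0.30·log₂(0.30) = 0.5211
−0.17·log₂(0.17) = 0.4346
Sum ≈ 2.2399 → 2.240 bits.

2.240 bits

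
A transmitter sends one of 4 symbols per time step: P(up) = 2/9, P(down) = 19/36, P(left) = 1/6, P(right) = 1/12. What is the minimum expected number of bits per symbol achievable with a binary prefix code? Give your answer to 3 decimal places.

1.722 bits/symbol

Repeatedly combine the two least-probable nodes; the expected code length is the sum of the merged weights.
merge 1/12 + 1/6 → 1/4
merge 2/9 + 1/4 → 17/36
merge 17/36 + 19/36 → 1
L = 1/4 + 17/36 + 1 = 31/18 ≈ 1.722 bits/symbol.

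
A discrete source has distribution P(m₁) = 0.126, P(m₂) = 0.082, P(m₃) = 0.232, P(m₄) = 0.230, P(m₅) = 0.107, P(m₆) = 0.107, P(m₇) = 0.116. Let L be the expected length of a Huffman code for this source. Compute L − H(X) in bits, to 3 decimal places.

0.027 bits

Entropy H = −Σ p log₂ p ≈ 2.6996 bits.
Huffman merges: 41/500+107/1000→189/1000; 107/1000+29/250→223/1000; 63/500+189/1000→63/200; 223/1000+23/100→453/1000; 29/125+63/200→547/1000; 453/1000+547/1000→1. L = 2727/1000 ≈ 2.7270.
L − H = 2.7270 − 2.6996 = 0.027 bits.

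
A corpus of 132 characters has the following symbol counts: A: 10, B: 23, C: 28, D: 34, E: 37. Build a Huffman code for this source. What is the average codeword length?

Probabilities are the counts divided by 132.
Repeatedly combine the two least-probable nodes; the expected code length is the sum of the merged weights.
merge 5/66 + 23/132 → 1/4
merge 7/33 + 1/4 → 61/132
merge 17/66 + 37/132 → 71/132
merge 61/132 + 71/132 → 1
L = 1/4 + 61/132 + 71/132 + 1 = 9/4 = 2.25 bits/symbol.

2.25 bits/symbol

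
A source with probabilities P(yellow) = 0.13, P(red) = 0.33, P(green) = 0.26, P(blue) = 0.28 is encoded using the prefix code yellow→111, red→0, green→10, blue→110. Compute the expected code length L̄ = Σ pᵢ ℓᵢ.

2.08 bits/symbol

L̄ = Σ pᵢ·ℓᵢ = 0.13·3 + 0.33·1 + 0.26·2 + 0.28·3 = 2.08 bits/symbol.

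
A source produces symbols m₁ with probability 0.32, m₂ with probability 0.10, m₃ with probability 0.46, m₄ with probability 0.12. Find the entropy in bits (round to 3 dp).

H = −Σ pᵢ log₂ pᵢ.
−0.32·log₂(0.32) = 0.5260
−0.10·log₂(0.10) = 0.3322
−0.46·log₂(0.46) = 0.5153
−0.12·log₂(0.12) = 0.3671
Sum ≈ 1.7406 → 1.741 bits.

1.741 bits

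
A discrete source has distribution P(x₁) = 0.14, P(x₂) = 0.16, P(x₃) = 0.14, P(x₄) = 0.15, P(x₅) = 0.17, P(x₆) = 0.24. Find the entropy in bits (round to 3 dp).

2.557 bits

H = −Σ pᵢ log₂ pᵢ.
−0.14·log₂(0.14) = 0.3971
−0.16·log₂(0.16) = 0.4230
−0.14·log₂(0.14) = 0.3971
−0.15·log₂(0.15) = 0.4105
−0.17·log₂(0.17) = 0.4346
−0.24·log₂(0.24) = 0.4941
Sum ≈ 2.5565 → 2.557 bits.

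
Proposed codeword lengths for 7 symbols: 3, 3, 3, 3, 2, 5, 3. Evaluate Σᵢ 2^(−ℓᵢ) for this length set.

0.90625

With common denominator 2^5 = 32: Σ 2^(−ℓᵢ) = 4/32 + 4/32 + 4/32 + 4/32 + 8/32 + 1/32 + 4/32 = 29/32 = 0.90625.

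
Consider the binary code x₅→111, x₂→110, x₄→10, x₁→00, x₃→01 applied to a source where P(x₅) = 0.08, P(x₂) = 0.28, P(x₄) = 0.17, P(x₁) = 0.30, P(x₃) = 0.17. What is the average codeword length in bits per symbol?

L̄ = Σ pᵢ·ℓᵢ = 0.08·3 + 0.28·3 + 0.17·2 + 0.30·2 + 0.17·2 = 2.36 bits/symbol.

2.36 bits/symbol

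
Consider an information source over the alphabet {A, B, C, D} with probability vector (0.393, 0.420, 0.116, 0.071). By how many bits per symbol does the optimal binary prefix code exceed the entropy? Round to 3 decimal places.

Entropy H = −Σ p log₂ p ≈ 1.6866 bits.
Huffman merges: 71/1000+29/250→187/1000; 187/1000+393/1000→29/50; 21/50+29/50→1. L = 1767/1000 ≈ 1.7670.
L − H = 1.7670 − 1.6866 = 0.080 bits.

0.080 bits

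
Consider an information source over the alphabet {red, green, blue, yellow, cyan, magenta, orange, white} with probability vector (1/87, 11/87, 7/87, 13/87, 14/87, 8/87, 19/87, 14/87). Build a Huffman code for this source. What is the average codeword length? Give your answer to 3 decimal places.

Repeatedly combine the two least-probable nodes; the expected code length is the sum of the merged weights.
merge 1/87 + 7/87 → 8/87
merge 8/87 + 8/87 → 16/87
merge 11/87 + 13/87 → 8/29
merge 14/87 + 14/87 → 28/87
merge 16/87 + 19/87 → 35/87
merge 8/29 + 28/87 → 52/87
merge 35/87 + 52/87 → 1
L = 8/87 + 16/87 + 8/29 + 28/87 + 35/87 + 52/87 + 1 = 250/87 ≈ 2.874 bits/symbol.

2.874 bits/symbol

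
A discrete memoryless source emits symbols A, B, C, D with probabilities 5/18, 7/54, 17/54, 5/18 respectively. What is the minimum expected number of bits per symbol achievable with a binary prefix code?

Repeatedly combine the two least-probable nodes; the expected code length is the sum of the merged weights.
merge 7/54 + 5/18 → 11/27
merge 5/18 + 17/54 → 16/27
merge 11/27 + 16/27 → 1
L = 11/27 + 16/27 + 1 = 2 bits/symbol.

2 bits/symbol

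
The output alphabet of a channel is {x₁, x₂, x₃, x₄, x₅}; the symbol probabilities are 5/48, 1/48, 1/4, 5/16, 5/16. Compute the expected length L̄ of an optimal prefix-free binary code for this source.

2.125 bits/symbol

Repeatedly combine the two least-probable nodes; the expected code length is the sum of the merged weights.
merge 1/48 + 5/48 → 1/8
merge 1/8 + 1/4 → 3/8
merge 5/16 + 5/16 → 5/8
merge 3/8 + 5/8 → 1
L = 1/8 + 3/8 + 5/8 + 1 = 17/8 = 2.125 bits/symbol.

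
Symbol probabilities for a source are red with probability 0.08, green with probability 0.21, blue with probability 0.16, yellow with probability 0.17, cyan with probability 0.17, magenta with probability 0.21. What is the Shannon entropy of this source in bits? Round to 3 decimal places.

2.529 bits

H = −Σ pᵢ log₂ pᵢ.
−0.08·log₂(0.08) = 0.2915
−0.21·log₂(0.21) = 0.4728
−0.16·log₂(0.16) = 0.4230
−0.17·log₂(0.17) = 0.4346
−0.17·log₂(0.17) = 0.4346
−0.21·log₂(0.21) = 0.4728
Sum ≈ 2.5293 → 2.529 bits.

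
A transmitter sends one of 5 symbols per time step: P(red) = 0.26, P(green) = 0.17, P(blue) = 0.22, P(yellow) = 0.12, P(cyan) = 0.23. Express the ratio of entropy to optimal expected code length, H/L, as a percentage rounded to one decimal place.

Entropy H = −Σ p log₂ p ≈ 2.2752 bits.
Huffman merges: 3/25+17/100→29/100; 11/50+23/100→9/20; 13/50+29/100→11/20; 9/20+11/20→1. L = 229/100 ≈ 2.2900.
Efficiency = H/L = 2.2752/2.2900 = 99.4%.

99.4%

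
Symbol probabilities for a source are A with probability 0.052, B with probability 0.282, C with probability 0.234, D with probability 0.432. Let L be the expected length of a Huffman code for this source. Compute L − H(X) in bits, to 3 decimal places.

0.104 bits

Entropy H = −Σ p log₂ p ≈ 1.7502 bits.
Huffman merges: 13/250+117/500→143/500; 141/500+143/500→71/125; 54/125+71/125→1. L = 927/500 ≈ 1.8540.
L − H = 1.8540 − 1.7502 = 0.104 bits.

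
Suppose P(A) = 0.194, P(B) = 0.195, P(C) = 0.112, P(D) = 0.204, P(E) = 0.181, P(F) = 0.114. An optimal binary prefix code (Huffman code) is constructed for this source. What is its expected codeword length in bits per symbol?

2.601 bits/symbol

Repeatedly combine the two least-probable nodes; the expected code length is the sum of the merged weights.
merge 14/125 + 57/500 → 113/500
merge 181/1000 + 97/500 → 3/8
merge 39/200 + 51/250 → 399/1000
merge 113/500 + 3/8 → 601/1000
merge 399/1000 + 601/1000 → 1
L = 113/500 + 3/8 + 399/1000 + 601/1000 + 1 = 2601/1000 = 2.601 bits/symbol.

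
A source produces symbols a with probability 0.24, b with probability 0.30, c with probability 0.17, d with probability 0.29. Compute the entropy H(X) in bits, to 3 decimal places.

H = −Σ pᵢ log₂ pᵢ.
−0.24·log₂(0.24) = 0.4941
−0.30·log₂(0.30) = 0.5211
−0.17·log₂(0.17) = 0.4346
−0.29·log₂(0.29) = 0.5179
Sum ≈ 1.9677 → 1.968 bits.

1.968 bits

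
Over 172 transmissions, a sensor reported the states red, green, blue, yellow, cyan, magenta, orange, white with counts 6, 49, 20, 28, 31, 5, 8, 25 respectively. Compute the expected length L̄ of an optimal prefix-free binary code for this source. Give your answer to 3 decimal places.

Probabilities are the counts divided by 172.
Repeatedly combine the two least-probable nodes; the expected code length is the sum of the merged weights.
merge 5/172 + 3/86 → 11/172
merge 2/43 + 11/172 → 19/172
merge 19/172 + 5/43 → 39/172
merge 25/172 + 7/43 → 53/172
merge 31/172 + 39/172 → 35/86
merge 49/172 + 53/172 → 51/86
merge 35/86 + 51/86 → 1
L = 11/172 + 19/172 + 39/172 + 53/172 + 35/86 + 51/86 + 1 = 233/86 ≈ 2.709 bits/symbol.

2.709 bits/symbol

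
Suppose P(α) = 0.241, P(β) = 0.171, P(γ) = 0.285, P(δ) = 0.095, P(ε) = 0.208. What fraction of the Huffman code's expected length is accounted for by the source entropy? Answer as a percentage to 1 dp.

98.9%

Entropy H = −Σ p log₂ p ≈ 2.2404 bits.
Huffman merges: 19/200+171/1000→133/500; 26/125+241/1000→449/1000; 133/500+57/200→551/1000; 449/1000+551/1000→1. L = 1133/500 ≈ 2.2660.
Efficiency = H/L = 2.2404/2.2660 = 98.9%.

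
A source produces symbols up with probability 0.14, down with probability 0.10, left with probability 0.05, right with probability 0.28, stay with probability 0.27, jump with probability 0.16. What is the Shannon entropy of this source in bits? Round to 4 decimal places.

2.3927 bits

H = −Σ pᵢ log₂ pᵢ.
−0.14·log₂(0.14) = 0.3971
−0.10·log₂(0.10) = 0.3322
−0.05·log₂(0.05) = 0.2161
−0.28·log₂(0.28) = 0.5142
−0.27·log₂(0.27) = 0.5100
−0.16·log₂(0.16) = 0.4230
Sum ≈ 2.3927 → 2.3927 bits.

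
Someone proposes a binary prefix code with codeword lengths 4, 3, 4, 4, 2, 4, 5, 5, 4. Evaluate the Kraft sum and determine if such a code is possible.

0.75; yes

With common denominator 2^5 = 32: Σ 2^(−ℓᵢ) = 2/32 + 4/32 + 2/32 + 2/32 + 8/32 + 2/32 + 1/32 + 1/32 + 2/32 = 24/32 = 0.75.
Kraft's inequality requires Σ ≤ 1; here Σ = 0.75 ≤ 1, so such a prefix code exists.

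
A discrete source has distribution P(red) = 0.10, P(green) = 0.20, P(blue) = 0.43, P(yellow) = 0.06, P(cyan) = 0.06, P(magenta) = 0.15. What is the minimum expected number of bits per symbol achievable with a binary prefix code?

Repeatedly combine the two least-probable nodes; the expected code length is the sum of the merged weights.
merge 3/50 + 3/50 → 3/25
merge 1/10 + 3/25 → 11/50
merge 3/20 + 1/5 → 7/20
merge 11/50 + 7/20 → 57/100
merge 43/100 + 57/100 → 1
L = 3/25 + 11/50 + 7/20 + 57/100 + 1 = 113/50 = 2.26 bits/symbol.

2.26 bits/symbol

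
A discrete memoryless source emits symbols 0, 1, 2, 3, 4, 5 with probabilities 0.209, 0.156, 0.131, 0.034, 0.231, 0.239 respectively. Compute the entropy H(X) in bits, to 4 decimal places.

H = −Σ pᵢ log₂ pᵢ.
−0.209·log₂(0.209) = 0.4720
−0.156·log₂(0.156) = 0.4181
−0.131·log₂(0.131) = 0.3841
−0.034·log₂(0.034) = 0.1659
−0.231·log₂(0.231) = 0.4883
−0.239·log₂(0.239) = 0.4935
Sum ≈ 2.4220 → 2.4220 bits.

2.4220 bits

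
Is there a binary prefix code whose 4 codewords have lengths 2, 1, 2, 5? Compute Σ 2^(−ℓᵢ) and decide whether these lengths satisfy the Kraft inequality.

With common denominator 2^5 = 32: Σ 2^(−ℓᵢ) = 8/32 + 16/32 + 8/32 + 1/32 = 33/32 = 1.03125.
Kraft's inequality requires Σ ≤ 1; here Σ = 1.03125 > 1, so no such prefix code exists.

1.03125; no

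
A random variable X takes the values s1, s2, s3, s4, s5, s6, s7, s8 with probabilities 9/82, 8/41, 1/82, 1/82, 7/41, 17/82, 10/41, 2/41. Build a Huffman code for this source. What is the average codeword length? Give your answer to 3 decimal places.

Repeatedly combine the two least-probable nodes; the expected code length is the sum of the merged weights.
merge 1/82 + 1/82 → 1/41
merge 1/41 + 2/41 → 3/41
merge 3/41 + 9/82 → 15/82
merge 7/41 + 15/82 → 29/82
merge 8/41 + 17/82 → 33/82
merge 10/41 + 29/82 → 49/82
merge 33/82 + 49/82 → 1
L = 1/41 + 3/41 + 15/82 + 29/82 + 33/82 + 49/82 + 1 = 108/41 ≈ 2.634 bits/symbol.

2.634 bits/symbol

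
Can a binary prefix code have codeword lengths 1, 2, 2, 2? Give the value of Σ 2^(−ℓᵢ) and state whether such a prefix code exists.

With common denominator 2^2 = 4: Σ 2^(−ℓᵢ) = 2/4 + 1/4 + 1/4 + 1/4 = 5/4 = 1.25.
Kraft's inequality requires Σ ≤ 1; here Σ = 1.25 > 1, so no such prefix code exists.

1.25; no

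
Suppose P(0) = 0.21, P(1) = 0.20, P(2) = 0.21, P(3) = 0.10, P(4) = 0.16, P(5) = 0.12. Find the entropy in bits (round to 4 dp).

H = −Σ pᵢ log₂ pᵢ.
−0.21·log₂(0.21) = 0.4728
−0.20·log₂(0.20) = 0.4644
−0.21·log₂(0.21) = 0.4728
−0.10·log₂(0.10) = 0.3322
−0.16·log₂(0.16) = 0.4230
−0.12·log₂(0.12) = 0.3671
Sum ≈ 2.5323 → 2.5323 bits.

2.5323 bits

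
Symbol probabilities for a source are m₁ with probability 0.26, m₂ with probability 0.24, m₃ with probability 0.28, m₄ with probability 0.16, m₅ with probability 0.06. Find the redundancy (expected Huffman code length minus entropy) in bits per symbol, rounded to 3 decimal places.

Entropy H = −Σ p log₂ p ≈ 2.1802 bits.
Huffman merges: 3/50+4/25→11/50; 11/50+6/25→23/50; 13/50+7/25→27/50; 23/50+27/50→1. L = 111/50 ≈ 2.2200.
L − H = 2.2200 − 2.1802 = 0.040 bits.

0.040 bits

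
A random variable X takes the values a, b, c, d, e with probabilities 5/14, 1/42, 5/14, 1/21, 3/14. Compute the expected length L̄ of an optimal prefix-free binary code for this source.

2 bits/symbol

Repeatedly combine the two least-probable nodes; the expected code length is the sum of the merged weights.
merge 1/42 + 1/21 → 1/14
merge 1/14 + 3/14 → 2/7
merge 2/7 + 5/14 → 9/14
merge 5/14 + 9/14 → 1
L = 1/14 + 2/7 + 9/14 + 1 = 2 bits/symbol.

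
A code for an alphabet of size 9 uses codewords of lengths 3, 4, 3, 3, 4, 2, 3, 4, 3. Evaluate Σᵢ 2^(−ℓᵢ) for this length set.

1.0625

With common denominator 2^4 = 16: Σ 2^(−ℓᵢ) = 2/16 + 1/16 + 2/16 + 2/16 + 1/16 + 4/16 + 2/16 + 1/16 + 2/16 = 17/16 = 1.0625.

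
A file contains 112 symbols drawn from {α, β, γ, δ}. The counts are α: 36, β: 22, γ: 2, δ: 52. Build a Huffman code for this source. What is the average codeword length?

Probabilities are the counts divided by 112.
Repeatedly combine the two least-probable nodes; the expected code length is the sum of the merged weights.
merge 1/56 + 11/56 → 3/14
merge 3/14 + 9/28 → 15/28
merge 13/28 + 15/28 → 1
L = 3/14 + 15/28 + 1 = 7/4 = 1.75 bits/symbol.

1.75 bits/symbol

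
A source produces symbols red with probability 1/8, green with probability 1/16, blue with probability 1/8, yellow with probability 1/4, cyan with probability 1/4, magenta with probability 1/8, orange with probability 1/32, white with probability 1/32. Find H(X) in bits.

2.6875 bits

Each probability is a power of 1/2, so log₂(1/p) is an integer.
H = Σ p·log₂(1/p) = 1/8·3 + 1/16·4 + 1/8·3 + 1/4·2 + 1/4·2 + 1/8·3 + 1/32·5 + 1/32·5 = 2.6875 bits.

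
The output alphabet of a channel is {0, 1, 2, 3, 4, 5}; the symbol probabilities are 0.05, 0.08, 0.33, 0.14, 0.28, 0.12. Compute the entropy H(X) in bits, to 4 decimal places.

H = −Σ pᵢ log₂ pᵢ.
−0.05·log₂(0.05) = 0.2161
−0.08·log₂(0.08) = 0.2915
−0.33·log₂(0.33) = 0.5278
−0.14·log₂(0.14) = 0.3971
−0.28·log₂(0.28) = 0.5142
−0.12·log₂(0.12) = 0.3671
Sum ≈ 2.3138 → 2.3138 bits.

2.3138 bits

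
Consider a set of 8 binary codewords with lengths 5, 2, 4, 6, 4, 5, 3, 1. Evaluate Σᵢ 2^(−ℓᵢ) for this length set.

1.078125

With common denominator 2^6 = 64: Σ 2^(−ℓᵢ) = 2/64 + 16/64 + 4/64 + 1/64 + 4/64 + 2/64 + 8/64 + 32/64 = 69/64 = 1.078125.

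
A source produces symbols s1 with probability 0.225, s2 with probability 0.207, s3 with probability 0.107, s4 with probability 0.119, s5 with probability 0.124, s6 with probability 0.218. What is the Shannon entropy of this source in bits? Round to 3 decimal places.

H = −Σ pᵢ log₂ pᵢ.
−0.225·log₂(0.225) = 0.4842
−0.207·log₂(0.207) = 0.4704
−0.107·log₂(0.107) = 0.3450
−0.119·log₂(0.119) = 0.3654
−0.124·log₂(0.124) = 0.3734
−0.218·log₂(0.218) = 0.4791
Sum ≈ 2.5175 → 2.518 bits.

2.518 bits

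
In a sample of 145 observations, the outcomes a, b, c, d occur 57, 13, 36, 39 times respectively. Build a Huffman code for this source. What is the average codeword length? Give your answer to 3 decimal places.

Probabilities are the counts divided by 145.
Repeatedly combine the two least-probable nodes; the expected code length is the sum of the merged weights.
merge 13/145 + 36/145 → 49/145
merge 39/145 + 49/145 → 88/145
merge 57/145 + 88/145 → 1
L = 49/145 + 88/145 + 1 = 282/145 ≈ 1.945 bits/symbol.

1.945 bits/symbol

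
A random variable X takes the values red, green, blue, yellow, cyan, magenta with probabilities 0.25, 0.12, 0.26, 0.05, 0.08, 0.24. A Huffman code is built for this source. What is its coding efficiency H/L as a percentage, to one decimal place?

99.8%

Entropy H = −Σ p log₂ p ≈ 2.3741 bits.
Huffman merges: 1/20+2/25→13/100; 3/25+13/100→1/4; 6/25+1/4→49/100; 1/4+13/50→51/100; 49/100+51/100→1. L = 119/50 ≈ 2.3800.
Efficiency = H/L = 2.3741/2.3800 = 99.8%.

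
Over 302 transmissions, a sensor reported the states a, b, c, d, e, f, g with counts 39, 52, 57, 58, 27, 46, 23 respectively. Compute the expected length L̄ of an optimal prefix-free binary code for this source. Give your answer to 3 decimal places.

Probabilities are the counts divided by 302.
Repeatedly combine the two least-probable nodes; the expected code length is the sum of the merged weights.
merge 23/302 + 27/302 → 25/151
merge 39/302 + 23/151 → 85/302
merge 25/151 + 26/151 → 51/151
merge 57/302 + 29/151 → 115/302
merge 85/302 + 51/151 → 187/302
merge 115/302 + 187/302 → 1
L = 25/151 + 85/302 + 51/151 + 115/302 + 187/302 + 1 = 841/302 ≈ 2.785 bits/symbol.

2.785 bits/symbol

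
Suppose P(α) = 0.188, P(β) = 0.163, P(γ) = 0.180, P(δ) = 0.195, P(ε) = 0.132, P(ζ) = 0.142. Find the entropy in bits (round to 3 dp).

H = −Σ pᵢ log₂ pᵢ.
−0.188·log₂(0.188) = 0.4533
−0.163·log₂(0.163) = 0.4266
−0.180·log₂(0.180) = 0.4453
−0.195·log₂(0.195) = 0.4599
−0.132·log₂(0.132) = 0.3856
−0.142·log₂(0.142) = 0.3999
Sum ≈ 2.5706 → 2.571 bits.

2.571 bits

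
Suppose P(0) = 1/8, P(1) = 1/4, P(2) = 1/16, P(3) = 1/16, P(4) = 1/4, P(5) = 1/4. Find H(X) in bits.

Each probability is a power of 1/2, so log₂(1/p) is an integer.
H = Σ p·log₂(1/p) = 1/8·3 + 1/4·2 + 1/16·4 + 1/16·4 + 1/4·2 + 1/4·2 = 2.375 bits.

2.375 bits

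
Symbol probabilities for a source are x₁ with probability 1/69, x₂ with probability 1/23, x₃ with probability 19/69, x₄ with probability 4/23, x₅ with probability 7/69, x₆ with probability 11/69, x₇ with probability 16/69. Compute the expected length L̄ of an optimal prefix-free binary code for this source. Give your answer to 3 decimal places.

2.536 bits/symbol

Repeatedly combine the two least-probable nodes; the expected code length is the sum of the merged weights.
merge 1/69 + 1/23 → 4/69
merge 4/69 + 7/69 → 11/69
merge 11/69 + 11/69 → 22/69
merge 4/23 + 16/69 → 28/69
merge 19/69 + 22/69 → 41/69
merge 28/69 + 41/69 → 1
L = 4/69 + 11/69 + 22/69 + 28/69 + 41/69 + 1 = 175/69 ≈ 2.536 bits/symbol.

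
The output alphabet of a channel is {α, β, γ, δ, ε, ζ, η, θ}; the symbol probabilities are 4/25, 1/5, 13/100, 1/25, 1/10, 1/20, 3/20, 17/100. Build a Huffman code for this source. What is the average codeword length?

2.89 bits/symbol

Repeatedly combine the two least-probable nodes; the expected code length is the sum of the merged weights.
merge 1/25 + 1/20 → 9/100
merge 9/100 + 1/10 → 19/100
merge 13/100 + 3/20 → 7/25
merge 4/25 + 17/100 → 33/100
merge 19/100 + 1/5 → 39/100
merge 7/25 + 33/100 → 61/100
merge 39/100 + 61/100 → 1
L = 9/100 + 19/100 + 7/25 + 33/100 + 39/100 + 61/100 + 1 = 289/100 = 2.89 bits/symbol.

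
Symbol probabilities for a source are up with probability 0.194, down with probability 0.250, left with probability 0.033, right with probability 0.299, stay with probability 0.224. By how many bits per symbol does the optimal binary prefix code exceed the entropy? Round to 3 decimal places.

0.101 bits

Entropy H = −Σ p log₂ p ≈ 2.1257 bits.
Huffman merges: 33/1000+97/500→227/1000; 28/125+227/1000→451/1000; 1/4+299/1000→549/1000; 451/1000+549/1000→1. L = 2227/1000 ≈ 2.2270.
L − H = 2.2270 − 2.1257 = 0.101 bits.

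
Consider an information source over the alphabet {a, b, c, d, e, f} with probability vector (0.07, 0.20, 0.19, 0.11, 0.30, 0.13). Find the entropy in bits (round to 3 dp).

H = −Σ pᵢ log₂ pᵢ.
−0.07·log₂(0.07) = 0.2686
−0.20·log₂(0.20) = 0.4644
−0.19·log₂(0.19) = 0.4552
−0.11·log₂(0.11) = 0.3503
−0.30·log₂(0.30) = 0.5211
−0.13·log₂(0.13) = 0.3826
Sum ≈ 2.4422 → 2.442 bits.

2.442 bits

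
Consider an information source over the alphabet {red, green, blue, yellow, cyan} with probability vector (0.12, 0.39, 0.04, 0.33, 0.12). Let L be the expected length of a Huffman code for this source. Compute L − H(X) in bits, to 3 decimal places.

0.072 bits

Entropy H = −Σ p log₂ p ≈ 1.9775 bits.
Huffman merges: 1/25+3/25→4/25; 3/25+4/25→7/25; 7/25+33/100→61/100; 39/100+61/100→1. L = 41/20 ≈ 2.0500.
L − H = 2.0500 − 1.9775 = 0.072 bits.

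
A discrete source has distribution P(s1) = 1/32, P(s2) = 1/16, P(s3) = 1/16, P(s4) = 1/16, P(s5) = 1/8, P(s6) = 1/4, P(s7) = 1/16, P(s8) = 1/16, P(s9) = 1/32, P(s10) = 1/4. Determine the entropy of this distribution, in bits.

2.9375 bits

Each probability is a power of 1/2, so log₂(1/p) is an integer.
H = Σ p·log₂(1/p) = 1/32·5 + 1/16·4 + 1/16·4 + 1/16·4 + 1/8·3 + 1/4·2 + 1/16·4 + 1/16·4 + 1/32·5 + 1/4·2 = 2.9375 bits.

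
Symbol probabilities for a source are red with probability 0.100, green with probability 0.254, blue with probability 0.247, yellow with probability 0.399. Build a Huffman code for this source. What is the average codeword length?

1.948 bits/symbol

Repeatedly combine the two least-probable nodes; the expected code length is the sum of the merged weights.
merge 1/10 + 247/1000 → 347/1000
merge 127/500 + 347/1000 → 601/1000
merge 399/1000 + 601/1000 → 1
L = 347/1000 + 601/1000 + 1 = 487/250 = 1.948 bits/symbol.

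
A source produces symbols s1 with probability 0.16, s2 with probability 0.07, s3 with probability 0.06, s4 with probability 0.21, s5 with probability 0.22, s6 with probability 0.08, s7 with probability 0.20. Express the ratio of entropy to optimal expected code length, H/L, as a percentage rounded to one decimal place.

Entropy H = −Σ p log₂ p ≈ 2.6444 bits.
Huffman merges: 3/50+7/100→13/100; 2/25+13/100→21/100; 4/25+1/5→9/25; 21/100+21/100→21/50; 11/50+9/25→29/50; 21/50+29/50→1. L = 27/10 ≈ 2.7000.
Efficiency = H/L = 2.6444/2.7000 = 97.9%.

97.9%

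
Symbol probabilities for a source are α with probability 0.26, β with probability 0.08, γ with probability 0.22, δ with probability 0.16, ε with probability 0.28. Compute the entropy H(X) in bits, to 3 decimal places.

2.215 bits

H = −Σ pᵢ log₂ pᵢ.
−0.26·log₂(0.26) = 0.5053
−0.08·log₂(0.08) = 0.2915
−0.22·log₂(0.22) = 0.4806
−0.16·log₂(0.16) = 0.4230
−0.28·log₂(0.28) = 0.5142
Sum ≈ 2.2146 → 2.215 bits.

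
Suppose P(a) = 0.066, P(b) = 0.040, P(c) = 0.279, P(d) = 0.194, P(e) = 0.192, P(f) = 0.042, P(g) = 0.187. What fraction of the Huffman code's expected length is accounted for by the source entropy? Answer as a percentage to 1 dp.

98.2%

Entropy H = −Σ p log₂ p ≈ 2.5189 bits.
Huffman merges: 1/25+21/500→41/500; 33/500+41/500→37/250; 37/250+187/1000→67/200; 24/125+97/500→193/500; 279/1000+67/200→307/500; 193/500+307/500→1. L = 513/200 ≈ 2.5650.
Efficiency = H/L = 2.5189/2.5650 = 98.2%.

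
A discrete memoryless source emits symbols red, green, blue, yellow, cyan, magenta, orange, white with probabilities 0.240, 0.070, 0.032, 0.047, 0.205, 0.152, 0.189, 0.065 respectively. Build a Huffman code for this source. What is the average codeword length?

2.769 bits/symbol

Repeatedly combine the two least-probable nodes; the expected code length is the sum of the merged weights.
merge 4/125 + 47/1000 → 79/1000
merge 13/200 + 7/100 → 27/200
merge 79/1000 + 27/200 → 107/500
merge 19/125 + 189/1000 → 341/1000
merge 41/200 + 107/500 → 419/1000
merge 6/25 + 341/1000 → 581/1000
merge 419/1000 + 581/1000 → 1
L = 79/1000 + 27/200 + 107/500 + 341/1000 + 419/1000 + 581/1000 + 1 = 2769/1000 = 2.769 bits/symbol.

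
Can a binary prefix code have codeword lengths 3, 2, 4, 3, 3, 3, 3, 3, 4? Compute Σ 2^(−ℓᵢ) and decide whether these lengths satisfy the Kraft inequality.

1.125; no

With common denominator 2^4 = 16: Σ 2^(−ℓᵢ) = 2/16 + 4/16 + 1/16 + 2/16 + 2/16 + 2/16 + 2/16 + 2/16 + 1/16 = 18/16 = 1.125.
Kraft's inequality requires Σ ≤ 1; here Σ = 1.125 > 1, so no such prefix code exists.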